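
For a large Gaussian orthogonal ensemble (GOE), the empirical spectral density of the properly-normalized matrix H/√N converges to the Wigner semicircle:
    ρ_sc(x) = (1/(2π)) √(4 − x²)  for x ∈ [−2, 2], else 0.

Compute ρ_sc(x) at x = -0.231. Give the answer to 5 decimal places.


ρ_sc(x) = (1/(2π)) √(4 − x²). With x = -0.231:
  4 − x² = 4 − (-0.231)² = 4 − 0.053361 = 3.946639.
  √(4 − x²) = 1.986615.
  1/(2π) = 0.159155.
  ρ_sc(-0.231) = 0.159155 · 1.986615 = 0.316180.

Rounded to 5 decimal places: ρ_sc(-0.231) ≈ 0.31618.


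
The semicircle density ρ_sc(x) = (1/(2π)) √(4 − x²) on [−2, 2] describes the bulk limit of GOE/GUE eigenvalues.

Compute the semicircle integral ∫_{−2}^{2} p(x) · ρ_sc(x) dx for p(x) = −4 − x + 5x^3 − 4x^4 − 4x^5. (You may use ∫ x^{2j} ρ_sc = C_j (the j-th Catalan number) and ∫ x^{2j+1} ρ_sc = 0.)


Write p(x) = Σ a_i x^i, split into monomials and integrate each against ρ_sc separately.
Using ∫ x^{2j} ρ_sc = C_j = (1/(j+1)) C(2j, j) (Catalan numbers) and ∫ x^{2j+1} ρ_sc = 0 (odd monomials vanish by symmetry):
  i = 0 (even): a_0 · C_{0} = -4 · 1 = -4
  i = 1 (odd): ∫ x^1 ρ_sc = 0 (vanishes)
  i = 3 (odd): ∫ x^3 ρ_sc = 0 (vanishes)
  i = 4 (even): a_4 · C_{2} = -4 · 2 = -8
  i = 5 (odd): ∫ x^5 ρ_sc = 0 (vanishes)

Summing the contributions: ∫_{−2}^{2} p(x) ρ_sc(x) dx = (-4) + (-8) = -12.


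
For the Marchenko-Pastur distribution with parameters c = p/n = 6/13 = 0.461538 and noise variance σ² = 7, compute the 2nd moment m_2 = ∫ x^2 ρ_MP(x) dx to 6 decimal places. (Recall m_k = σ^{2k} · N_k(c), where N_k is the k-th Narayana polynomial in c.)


E[X²] = σ⁴ (1 + c) (second MP moment). With σ² = 7 (so σ⁴ = 49) and c = 6/13 = 0.461538: E[X²] = 49 · (1 + 0.461538) = 49 · 1.461538.

So E[X^2] = 71.615385.


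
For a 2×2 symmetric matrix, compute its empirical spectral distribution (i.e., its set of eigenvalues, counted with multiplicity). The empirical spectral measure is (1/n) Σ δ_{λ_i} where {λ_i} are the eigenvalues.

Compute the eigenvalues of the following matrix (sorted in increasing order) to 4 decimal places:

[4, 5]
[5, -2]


Since M is real symmetric, both eigenvalues are real; they are the roots of det(λI − M) = λ² − (tr M) λ + det M.
tr M = 4 + (-2) = 2.
det M = 4·(-2) − 5² = -8 − 25 = -33.
Characteristic polynomial: λ² − 2λ − 33 = 0.
Discriminant Δ = (tr M)² − 4·det M = 4 − (-132) = 136; √Δ = 11.661904.
λ = (tr M ± √Δ)/2 = (2 ± 11.661904)/2, giving (tr M − √Δ)/2 = -4.8310 and (tr M + √Δ)/2 = 6.8310.

Eigenvalues sorted in increasing order: [-4.8310, 6.8310].


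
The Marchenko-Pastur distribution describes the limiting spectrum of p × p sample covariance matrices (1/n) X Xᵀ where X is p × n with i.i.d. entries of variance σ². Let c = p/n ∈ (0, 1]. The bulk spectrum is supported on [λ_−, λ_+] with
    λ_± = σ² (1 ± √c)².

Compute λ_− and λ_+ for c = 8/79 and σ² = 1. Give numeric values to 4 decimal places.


c = 8/79 = 0.101266; √c = 0.318223.
λ_− = σ² (1 − √c)² = 1 · (1 − 0.318223)² = 1 · (0.681777)² = 0.464820.
λ_+ = σ² (1 + √c)² = 1 · (1 + 0.318223)² = 1 · (1.318223)² = 1.737712.

Rounded to 4 decimal places: λ_− ≈ 0.4648, λ_+ ≈ 1.7377.


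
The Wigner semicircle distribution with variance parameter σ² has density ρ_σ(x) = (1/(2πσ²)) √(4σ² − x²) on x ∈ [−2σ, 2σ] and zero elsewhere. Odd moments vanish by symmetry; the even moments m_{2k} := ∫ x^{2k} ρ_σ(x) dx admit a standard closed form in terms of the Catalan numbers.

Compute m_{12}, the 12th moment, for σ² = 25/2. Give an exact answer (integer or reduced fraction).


By the scaled semicircle moment identity, m_{2k} = σ^{2k} · C_k with k = 6.
C_6 = (1/(k+1)) · C(2k, k) = (1/7) · C(12, 6) = (1/7) · 924 = 132.
σ^{2k} = (σ²)^k = (25/2)^6 = 244140625/64.

Therefore m_{12} = σ^{12} · C_6 = (244140625/64) · 132 = 8056640625/16.


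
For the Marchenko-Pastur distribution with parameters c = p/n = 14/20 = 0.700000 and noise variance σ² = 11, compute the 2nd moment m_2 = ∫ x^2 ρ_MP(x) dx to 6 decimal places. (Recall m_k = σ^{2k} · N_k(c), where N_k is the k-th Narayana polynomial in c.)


E[X²] = σ⁴ (1 + c) (second MP moment). With σ² = 11 (so σ⁴ = 121) and c = 14/20 = 0.700000: E[X²] = 121 · (1 + 0.700000) = 121 · 1.700000.

So E[X^2] = 205.700000.


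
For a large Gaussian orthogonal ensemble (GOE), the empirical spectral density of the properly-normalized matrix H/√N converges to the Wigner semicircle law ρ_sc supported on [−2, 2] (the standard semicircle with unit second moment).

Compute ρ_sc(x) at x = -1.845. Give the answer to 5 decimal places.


ρ_sc(x) = (1/(2π)) √(4 − x²). With x = -1.845:
  4 − x² = 4 − (-1.845)² = 4 − 3.404025 = 0.595975.
  √(4 − x²) = 0.771994.
  1/(2π) = 0.159155.
  ρ_sc(-1.845) = 0.159155 · 0.771994 = 0.122867.

Rounded to 5 decimal places: ρ_sc(-1.845) ≈ 0.12287.


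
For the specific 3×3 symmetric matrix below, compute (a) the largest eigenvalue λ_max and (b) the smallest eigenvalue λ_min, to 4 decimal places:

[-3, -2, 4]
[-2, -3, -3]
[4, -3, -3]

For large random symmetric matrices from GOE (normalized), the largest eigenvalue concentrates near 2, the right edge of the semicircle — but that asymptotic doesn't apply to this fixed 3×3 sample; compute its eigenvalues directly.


Since M is real symmetric, all three eigenvalues are real; they are the roots of det(λI − M) = λ³ − (tr M) λ² + s λ − det M, where s is the sum of the principal 2×2 minors.
tr M = -3 + (-3) + (-3) = -9.
s = ((-3)·(-3) − (-2)²) + ((-3)·(-3) − 4²) + ((-3)·(-3) − (-3)²) = 5 + (-7) + 0 = -2.
det M (expand along row 1) = (-3)·0 − (-2)·18 + 4·18 = 108.
Characteristic polynomial: λ³ + 9λ² − 2λ − 108 = 0.
Substitute λ = y + (tr M)/3 = y − 3.000000 to remove the quadratic term: y³ + p·y + q = 0 with p = s − (tr M)²/3 = -29.000000 and q = −2(tr M)³/27 + (tr M)·s/3 − det M = -48.000000.
Three real roots ⇒ use the trigonometric (Viète) form: r = 2√(−p/3) = 6.218253, φ = arccos(3q/(p·r)) = arccos(0.798539) = 0.645932 rad.
y_k = r·cos(φ/3 − 2πk/3) for k = 0, 1, 2 gives y = 6.074674, -1.886791, -4.187883.
λ_k = y_k − 3.000000 gives λ = 3.0747, -4.8868, -7.1879 (check: the sum is -9.0000 = tr M).

Hence λ_max = 3.0747 and λ_min = -7.1879.


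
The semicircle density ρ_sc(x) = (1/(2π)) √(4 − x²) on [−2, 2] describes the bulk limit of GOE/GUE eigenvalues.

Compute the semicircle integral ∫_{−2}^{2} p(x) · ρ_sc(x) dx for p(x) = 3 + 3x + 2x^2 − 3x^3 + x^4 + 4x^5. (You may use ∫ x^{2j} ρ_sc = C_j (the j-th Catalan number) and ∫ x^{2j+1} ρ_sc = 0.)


Write p(x) = Σ a_i x^i, split into monomials and integrate each against ρ_sc separately.
Using ∫ x^{2j} ρ_sc = C_j = (1/(j+1)) C(2j, j) (Catalan numbers) and ∫ x^{2j+1} ρ_sc = 0 (odd monomials vanish by symmetry):
  i = 0 (even): a_0 · C_{0} = 3 · 1 = 3
  i = 1 (odd): ∫ x^1 ρ_sc = 0 (vanishes)
  i = 2 (even): a_2 · C_{1} = 2 · 1 = 2
  i = 3 (odd): ∫ x^3 ρ_sc = 0 (vanishes)
  i = 4 (even): a_4 · C_{2} = 1 · 2 = 2
  i = 5 (odd): ∫ x^5 ρ_sc = 0 (vanishes)

Summing the contributions: ∫_{−2}^{2} p(x) ρ_sc(x) dx = 3 + 2 + 2 = 7.


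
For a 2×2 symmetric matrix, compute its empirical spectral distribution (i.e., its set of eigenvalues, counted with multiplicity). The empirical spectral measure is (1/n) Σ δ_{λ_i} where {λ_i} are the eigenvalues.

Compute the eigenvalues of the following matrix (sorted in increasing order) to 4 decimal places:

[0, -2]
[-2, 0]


Since M is real symmetric, both eigenvalues are real; they are the roots of det(λI − M) = λ² − (tr M) λ + det M.
tr M = 0 + 0 = 0.
det M = 0·0 − (-2)² = 0 − 4 = -4.
Characteristic polynomial: λ² − 4 = 0.
Discriminant Δ = (tr M)² − 4·det M = 0 − (-16) = 16; √Δ = 4.000000.
λ = (tr M ± √Δ)/2 = (0 ± 4.000000)/2, giving (tr M − √Δ)/2 = -2.0000 and (tr M + √Δ)/2 = 2.0000.

Eigenvalues sorted in increasing order: [-2.0000, 2.0000].


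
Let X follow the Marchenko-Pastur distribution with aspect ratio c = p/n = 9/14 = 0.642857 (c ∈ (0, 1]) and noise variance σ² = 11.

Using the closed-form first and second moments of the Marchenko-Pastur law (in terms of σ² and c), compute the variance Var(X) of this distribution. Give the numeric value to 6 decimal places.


Recall the MP moments m_1 = E[X] = σ² and m_2 = E[X²] = σ⁴ (1 + c).
m_1 = E[X] = σ² = 11, so m_1² = 121.
m_2 = E[X²] = σ⁴ (1 + c) = 121 · (1 + 0.642857) = 121 · 1.642857 = 198.785714.
(Note m_2 − m_1² simplifies to c · σ⁴ = 0.642857 · 121.)

Var(X) = m_2 − m_1² = 198.785714 − 121 = 77.785714.


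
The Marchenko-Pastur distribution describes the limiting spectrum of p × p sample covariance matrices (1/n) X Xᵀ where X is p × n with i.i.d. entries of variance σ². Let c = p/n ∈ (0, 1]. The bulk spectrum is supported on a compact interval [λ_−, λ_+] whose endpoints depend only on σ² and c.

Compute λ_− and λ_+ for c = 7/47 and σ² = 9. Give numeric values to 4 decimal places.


c = 7/47 = 0.148936; √c = 0.385922.
λ_− = σ² (1 − √c)² = 9 · (1 − 0.385922)² = 9 · (0.614078)² = 3.393821.
λ_+ = σ² (1 + √c)² = 9 · (1 + 0.385922)² = 9 · (1.385922)² = 17.287030.

Rounded to 4 decimal places: λ_− ≈ 3.3938, λ_+ ≈ 17.2870.


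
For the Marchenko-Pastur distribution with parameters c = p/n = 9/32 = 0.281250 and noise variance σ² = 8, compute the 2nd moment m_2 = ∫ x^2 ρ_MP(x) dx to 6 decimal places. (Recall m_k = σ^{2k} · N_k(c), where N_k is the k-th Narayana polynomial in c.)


E[X²] = σ⁴ (1 + c) (second MP moment). With σ² = 8 (so σ⁴ = 64) and c = 9/32 = 0.281250: E[X²] = 64 · (1 + 0.281250) = 64 · 1.281250.

So E[X^2] = 82.000000.


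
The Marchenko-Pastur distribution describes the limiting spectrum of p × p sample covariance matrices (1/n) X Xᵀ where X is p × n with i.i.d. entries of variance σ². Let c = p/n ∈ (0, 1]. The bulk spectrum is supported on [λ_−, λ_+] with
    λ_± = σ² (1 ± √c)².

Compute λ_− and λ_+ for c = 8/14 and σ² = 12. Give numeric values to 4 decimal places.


c = 8/14 = 0.571429; √c = 0.755929.
λ_− = σ² (1 − √c)² = 12 · (1 − 0.755929)² = 12 · (0.244071)² = 0.714848.
λ_+ = σ² (1 + √c)² = 12 · (1 + 0.755929)² = 12 · (1.755929)² = 36.999438.

Rounded to 4 decimal places: λ_− ≈ 0.7148, λ_+ ≈ 36.9994.


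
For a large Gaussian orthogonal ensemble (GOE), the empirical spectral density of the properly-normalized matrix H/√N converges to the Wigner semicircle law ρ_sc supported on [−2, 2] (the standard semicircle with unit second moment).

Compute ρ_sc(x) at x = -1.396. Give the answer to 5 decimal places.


ρ_sc(x) = (1/(2π)) √(4 − x²). With x = -1.396:
  4 − x² = 4 − (-1.396)² = 4 − 1.948816 = 2.051184.
  √(4 − x²) = 1.432196.
  1/(2π) = 0.159155.
  ρ_sc(-1.396) = 0.159155 · 1.432196 = 0.227941.

Rounded to 5 decimal places: ρ_sc(-1.396) ≈ 0.22794.


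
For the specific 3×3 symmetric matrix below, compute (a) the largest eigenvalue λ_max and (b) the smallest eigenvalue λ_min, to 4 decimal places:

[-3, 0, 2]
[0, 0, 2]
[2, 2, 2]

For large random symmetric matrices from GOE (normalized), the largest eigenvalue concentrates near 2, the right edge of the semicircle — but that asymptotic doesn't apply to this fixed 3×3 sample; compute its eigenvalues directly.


Since M is real symmetric, all three eigenvalues are real; they are the roots of det(λI − M) = λ³ − (tr M) λ² + s λ − det M, where s is the sum of the principal 2×2 minors.
tr M = -3 + 0 + 2 = -1.
s = ((-3)·0 − 0²) + ((-3)·2 − 2²) + (0·2 − 2²) = 0 + (-10) + (-4) = -14.
det M (expand along row 1) = (-3)·(-4) − 0·(-4) + 2·0 = 12.
Characteristic polynomial: λ³ + λ² − 14λ − 12 = 0.
Substitute λ = y + (tr M)/3 = y − 0.333333 to remove the quadratic term: y³ + p·y + q = 0 with p = s − (tr M)²/3 = -14.333333 and q = −2(tr M)³/27 + (tr M)·s/3 − det M = -7.259259.
Three real roots ⇒ use the trigonometric (Viète) form: r = 2√(−p/3) = 4.371626, φ = arccos(3q/(p·r)) = arccos(0.347555) = 1.215834 rad.
y_k = r·cos(φ/3 − 2πk/3) for k = 0, 1, 2 gives y = 4.017493, -0.516048, -3.501445.
λ_k = y_k − 0.333333 gives λ = 3.6842, -0.8494, -3.8348 (check: the sum is -1.0000 = tr M).

Hence λ_max = 3.6842 and λ_min = -3.8348.


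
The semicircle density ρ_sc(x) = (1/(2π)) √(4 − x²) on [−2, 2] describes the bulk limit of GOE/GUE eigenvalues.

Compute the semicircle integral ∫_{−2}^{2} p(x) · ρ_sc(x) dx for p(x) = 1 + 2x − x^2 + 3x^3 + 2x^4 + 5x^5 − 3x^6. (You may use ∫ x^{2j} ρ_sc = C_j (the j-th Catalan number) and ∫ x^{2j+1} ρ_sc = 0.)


Write p(x) = Σ a_i x^i, split into monomials and integrate each against ρ_sc separately.
Using ∫ x^{2j} ρ_sc = C_j = (1/(j+1)) C(2j, j) (Catalan numbers) and ∫ x^{2j+1} ρ_sc = 0 (odd monomials vanish by symmetry):
  i = 0 (even): a_0 · C_{0} = 1 · 1 = 1
  i = 1 (odd): ∫ x^1 ρ_sc = 0 (vanishes)
  i = 2 (even): a_2 · C_{1} = -1 · 1 = -1
  i = 3 (odd): ∫ x^3 ρ_sc = 0 (vanishes)
  i = 4 (even): a_4 · C_{2} = 2 · 2 = 4
  i = 5 (odd): ∫ x^5 ρ_sc = 0 (vanishes)
  i = 6 (even): a_6 · C_{3} = -3 · 5 = -15

Summing the contributions: ∫_{−2}^{2} p(x) ρ_sc(x) dx = 1 + (-1) + 4 + (-15) = -11.


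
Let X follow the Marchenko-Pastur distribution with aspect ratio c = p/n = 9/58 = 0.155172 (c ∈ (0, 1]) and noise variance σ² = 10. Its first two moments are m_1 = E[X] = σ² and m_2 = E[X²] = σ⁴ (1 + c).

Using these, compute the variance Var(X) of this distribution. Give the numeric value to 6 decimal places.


m_1 = E[X] = σ² = 10, so m_1² = 100.
m_2 = E[X²] = σ⁴ (1 + c) = 100 · (1 + 0.155172) = 100 · 1.155172 = 115.517241.
(Note m_2 − m_1² simplifies to c · σ⁴ = 0.155172 · 100.)

Var(X) = m_2 − m_1² = 115.517241 − 100 = 15.517241.


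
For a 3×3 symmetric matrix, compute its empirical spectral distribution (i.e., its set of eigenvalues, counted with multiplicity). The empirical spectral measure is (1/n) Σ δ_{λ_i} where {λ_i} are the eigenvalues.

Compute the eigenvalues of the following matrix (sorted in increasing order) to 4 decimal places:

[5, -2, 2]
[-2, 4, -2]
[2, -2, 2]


Since M is real symmetric, all three eigenvalues are real; they are the roots of det(λI − M) = λ³ − (tr M) λ² + s λ − det M, where s is the sum of the principal 2×2 minors.
tr M = 5 + 4 + 2 = 11.
s = (5·4 − (-2)²) + (5·2 − 2²) + (4·2 − (-2)²) = 16 + 6 + 4 = 26.
det M (expand along row 1) = 5·4 − (-2)·0 + 2·(-4) = 12.
Characteristic polynomial: λ³ − 11λ² + 26λ − 12 = 0.
Substitute λ = y + (tr M)/3 = y + 3.666667 to remove the quadratic term: y³ + p·y + q = 0 with p = s − (tr M)²/3 = -14.333333 and q = −2(tr M)³/27 + (tr M)·s/3 − det M = -15.259259.
Three real roots ⇒ use the trigonometric (Viète) form: r = 2√(−p/3) = 4.371626, φ = arccos(3q/(p·r)) = arccos(0.730575) = 0.751633 rad.
y_k = r·cos(φ/3 − 2πk/3) for k = 0, 1, 2 gives y = 4.235133, -1.178913, -3.056220.
λ_k = y_k + 3.666667 gives λ = 7.9018, 2.4878, 0.6104 (check: the sum is 11.0000 = tr M).

Eigenvalues sorted in increasing order: [0.6104, 2.4878, 7.9018].


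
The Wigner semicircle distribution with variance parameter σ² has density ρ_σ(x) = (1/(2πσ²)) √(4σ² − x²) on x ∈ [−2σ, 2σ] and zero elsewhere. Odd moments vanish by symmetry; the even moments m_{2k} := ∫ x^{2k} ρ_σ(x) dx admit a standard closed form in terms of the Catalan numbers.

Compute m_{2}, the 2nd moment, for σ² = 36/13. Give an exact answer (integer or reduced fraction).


By the scaled semicircle moment identity, m_{2k} = σ^{2k} · C_k with k = 1.
C_1 = (1/(k+1)) · C(2k, k) = (1/2) · C(2, 1) = (1/2) · 2 = 1.
σ^{2k} = (σ²)^k = (36/13)^1 = 36/13.

Therefore m_{2} = σ^{2} · C_1 = (36/13) · 1 = 36/13.


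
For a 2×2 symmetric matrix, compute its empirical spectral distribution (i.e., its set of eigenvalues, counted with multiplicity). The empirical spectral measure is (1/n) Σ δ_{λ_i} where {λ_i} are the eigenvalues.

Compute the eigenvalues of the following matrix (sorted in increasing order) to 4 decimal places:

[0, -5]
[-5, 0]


Since M is real symmetric, both eigenvalues are real; they are the roots of det(λI − M) = λ² − (tr M) λ + det M.
tr M = 0 + 0 = 0.
det M = 0·0 − (-5)² = 0 − 25 = -25.
Characteristic polynomial: λ² − 25 = 0.
Discriminant Δ = (tr M)² − 4·det M = 0 − (-100) = 100; √Δ = 10.000000.
λ = (tr M ± √Δ)/2 = (0 ± 10.000000)/2, giving (tr M − √Δ)/2 = -5.0000 and (tr M + √Δ)/2 = 5.0000.

Eigenvalues sorted in increasing order: [-5.0000, 5.0000].


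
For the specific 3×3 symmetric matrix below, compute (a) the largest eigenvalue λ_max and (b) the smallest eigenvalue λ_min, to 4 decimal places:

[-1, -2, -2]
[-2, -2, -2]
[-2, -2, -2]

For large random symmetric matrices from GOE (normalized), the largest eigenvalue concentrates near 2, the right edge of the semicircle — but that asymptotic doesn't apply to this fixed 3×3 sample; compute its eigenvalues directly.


Since M is real symmetric, all three eigenvalues are real; they are the roots of det(λI − M) = λ³ − (tr M) λ² + s λ − det M, where s is the sum of the principal 2×2 minors.
tr M = -1 + (-2) + (-2) = -5.
s = ((-1)·(-2) − (-2)²) + ((-1)·(-2) − (-2)²) + ((-2)·(-2) − (-2)²) = -2 + (-2) + 0 = -4.
det M (expand along row 1) = (-1)·0 − (-2)·0 + (-2)·0 = 0.
Characteristic polynomial: λ³ + 5λ² − 4λ = 0.
Substitute λ = y + (tr M)/3 = y − 1.666667 to remove the quadratic term: y³ + p·y + q = 0 with p = s − (tr M)²/3 = -12.333333 and q = −2(tr M)³/27 + (tr M)·s/3 − det M = 15.925926.
Three real roots ⇒ use the trigonometric (Viète) form: r = 2√(−p/3) = 4.055175, φ = arccos(3q/(p·r)) = arccos(-0.955291) = 2.841440 rad.
y_k = r·cos(φ/3 − 2πk/3) for k = 0, 1, 2 gives y = 2.368229, 1.666667, -4.034895.
λ_k = y_k − 1.666667 gives λ = 0.7016, 0.0000, -5.7016 (check: the sum is -5.0000 = tr M).

Hence λ_max = 0.7016 and λ_min = -5.7016.


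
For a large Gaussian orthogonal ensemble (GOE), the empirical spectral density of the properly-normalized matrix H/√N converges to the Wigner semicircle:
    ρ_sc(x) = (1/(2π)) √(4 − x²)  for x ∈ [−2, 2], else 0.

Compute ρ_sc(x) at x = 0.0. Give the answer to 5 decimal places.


ρ_sc(x) = (1/(2π)) √(4 − x²). With x = 0.0:
  4 − x² = 4 − (0.0)² = 4 − 0.000000 = 4.000000.
  √(4 − x²) = 2.000000.
  1/(2π) = 0.159155.
  ρ_sc(0.0) = 0.159155 · 2.000000 = 0.318310.

Rounded to 5 decimal places: ρ_sc(0.0) ≈ 0.31831.


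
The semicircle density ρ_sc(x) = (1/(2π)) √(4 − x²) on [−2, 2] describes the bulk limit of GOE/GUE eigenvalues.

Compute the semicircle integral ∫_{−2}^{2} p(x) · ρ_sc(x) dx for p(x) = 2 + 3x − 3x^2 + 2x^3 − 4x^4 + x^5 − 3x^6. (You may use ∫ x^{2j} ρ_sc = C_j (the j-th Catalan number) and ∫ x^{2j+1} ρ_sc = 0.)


Write p(x) = Σ a_i x^i, split into monomials and integrate each against ρ_sc separately.
Using ∫ x^{2j} ρ_sc = C_j = (1/(j+1)) C(2j, j) (Catalan numbers) and ∫ x^{2j+1} ρ_sc = 0 (odd monomials vanish by symmetry):
  i = 0 (even): a_0 · C_{0} = 2 · 1 = 2
  i = 1 (odd): ∫ x^1 ρ_sc = 0 (vanishes)
  i = 2 (even): a_2 · C_{1} = -3 · 1 = -3
  i = 3 (odd): ∫ x^3 ρ_sc = 0 (vanishes)
  i = 4 (even): a_4 · C_{2} = -4 · 2 = -8
  i = 5 (odd): ∫ x^5 ρ_sc = 0 (vanishes)
  i = 6 (even): a_6 · C_{3} = -3 · 5 = -15

Summing the contributions: ∫_{−2}^{2} p(x) ρ_sc(x) dx = 2 + (-3) + (-8) + (-15) = -24.


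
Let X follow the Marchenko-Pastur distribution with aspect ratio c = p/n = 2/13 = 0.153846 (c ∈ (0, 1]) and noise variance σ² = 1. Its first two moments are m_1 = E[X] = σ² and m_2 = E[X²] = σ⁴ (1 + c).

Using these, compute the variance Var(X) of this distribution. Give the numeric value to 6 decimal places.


m_1 = E[X] = σ² = 1, so m_1² = 1.
m_2 = E[X²] = σ⁴ (1 + c) = 1 · (1 + 0.153846) = 1 · 1.153846 = 1.153846.
(Note m_2 − m_1² simplifies to c · σ⁴ = 0.153846 · 1.)

Var(X) = m_2 − m_1² = 1.153846 − 1 = 0.153846.


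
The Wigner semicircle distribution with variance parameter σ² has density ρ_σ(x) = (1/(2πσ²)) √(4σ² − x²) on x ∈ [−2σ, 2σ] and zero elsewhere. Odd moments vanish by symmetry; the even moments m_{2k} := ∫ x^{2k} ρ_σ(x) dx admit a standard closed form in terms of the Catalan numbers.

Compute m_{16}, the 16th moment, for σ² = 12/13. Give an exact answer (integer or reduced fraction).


By the scaled semicircle moment identity, m_{2k} = σ^{2k} · C_k with k = 8.
C_8 = (1/(k+1)) · C(2k, k) = (1/9) · C(16, 8) = (1/9) · 12870 = 1430.
σ^{2k} = (σ²)^k = (12/13)^8 = 429981696/815730721.

Therefore m_{16} = σ^{16} · C_8 = (429981696/815730721) · 1430 = 47297986560/62748517.


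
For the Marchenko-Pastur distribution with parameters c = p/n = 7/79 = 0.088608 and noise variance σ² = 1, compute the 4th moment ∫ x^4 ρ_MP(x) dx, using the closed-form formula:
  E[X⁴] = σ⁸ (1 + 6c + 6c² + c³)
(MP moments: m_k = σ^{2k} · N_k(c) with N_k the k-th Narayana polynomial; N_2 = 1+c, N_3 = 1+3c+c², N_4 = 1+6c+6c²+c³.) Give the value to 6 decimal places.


E[X⁴] = σ⁸ (1 + 6c + 6c² + c³) (fourth MP moment). With σ² = 1 (so σ⁸ = 1) and c = 7/79 = 0.088608: E[X⁴] = 1 · (1 + 6·0.088608 + 6·(0.088608)² + (0.088608)³) = 1 · 1.579449.

So E[X^4] = 1.579449.


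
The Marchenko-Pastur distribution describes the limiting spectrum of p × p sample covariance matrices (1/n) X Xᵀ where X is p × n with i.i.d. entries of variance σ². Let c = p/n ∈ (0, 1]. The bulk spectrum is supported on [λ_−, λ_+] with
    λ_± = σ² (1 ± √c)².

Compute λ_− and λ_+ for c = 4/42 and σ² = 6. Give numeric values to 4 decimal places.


c = 4/42 = 0.095238; √c = 0.308607.
λ_− = σ² (1 − √c)² = 6 · (1 − 0.308607)² = 6 · (0.691393)² = 2.868148.
λ_+ = σ² (1 + √c)² = 6 · (1 + 0.308607)² = 6 · (1.308607)² = 10.274709.

Rounded to 4 decimal places: λ_− ≈ 2.8681, λ_+ ≈ 10.2747.


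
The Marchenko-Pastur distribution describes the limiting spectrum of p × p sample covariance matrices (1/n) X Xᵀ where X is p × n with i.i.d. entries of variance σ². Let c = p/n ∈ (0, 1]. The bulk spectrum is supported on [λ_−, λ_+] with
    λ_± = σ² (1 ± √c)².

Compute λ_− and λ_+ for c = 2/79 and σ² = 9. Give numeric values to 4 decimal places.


c = 2/79 = 0.025316; √c = 0.159111.
λ_− = σ² (1 − √c)² = 9 · (1 − 0.159111)² = 9 · (0.840889)² = 6.363842.
λ_+ = σ² (1 + √c)² = 9 · (1 + 0.159111)² = 9 · (1.159111)² = 12.091854.

Rounded to 4 decimal places: λ_− ≈ 6.3638, λ_+ ≈ 12.0919.


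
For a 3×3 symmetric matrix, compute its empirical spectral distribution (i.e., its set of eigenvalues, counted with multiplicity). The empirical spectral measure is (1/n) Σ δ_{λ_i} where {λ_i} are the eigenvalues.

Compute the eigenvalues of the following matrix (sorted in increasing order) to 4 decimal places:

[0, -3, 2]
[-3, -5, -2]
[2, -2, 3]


Since M is real symmetric, all three eigenvalues are real; they are the roots of det(λI − M) = λ³ − (tr M) λ² + s λ − det M, where s is the sum of the principal 2×2 minors.
tr M = 0 + (-5) + 3 = -2.
s = (0·(-5) − (-3)²) + (0·3 − 2²) + ((-5)·3 − (-2)²) = -9 + (-4) + (-19) = -32.
det M (expand along row 1) = 0·(-19) − (-3)·(-5) + 2·16 = 17.
Characteristic polynomial: λ³ + 2λ² − 32λ − 17 = 0.
Substitute λ = y + (tr M)/3 = y − 0.666667 to remove the quadratic term: y³ + p·y + q = 0 with p = s − (tr M)²/3 = -33.333333 and q = −2(tr M)³/27 + (tr M)·s/3 − det M = 4.925926.
Three real roots ⇒ use the trigonometric (Viète) form: r = 2√(−p/3) = 6.666667, φ = arccos(3q/(p·r)) = arccos(-0.066500) = 1.637345 rad.
y_k = r·cos(φ/3 − 2πk/3) for k = 0, 1, 2 gives y = 5.698145, 0.147875, -5.846020.
λ_k = y_k − 0.666667 gives λ = 5.0315, -0.5188, -6.5127 (check: the sum is -2.0000 = tr M).

Eigenvalues sorted in increasing order: [-6.5127, -0.5188, 5.0315].


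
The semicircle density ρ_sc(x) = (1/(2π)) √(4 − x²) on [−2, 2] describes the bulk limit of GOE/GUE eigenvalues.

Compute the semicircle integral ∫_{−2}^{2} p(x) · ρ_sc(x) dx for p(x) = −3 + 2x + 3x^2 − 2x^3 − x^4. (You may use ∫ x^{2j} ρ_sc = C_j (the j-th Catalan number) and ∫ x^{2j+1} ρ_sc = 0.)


Write p(x) = Σ a_i x^i, split into monomials and integrate each against ρ_sc separately.
Using ∫ x^{2j} ρ_sc = C_j = (1/(j+1)) C(2j, j) (Catalan numbers) and ∫ x^{2j+1} ρ_sc = 0 (odd monomials vanish by symmetry):
  i = 0 (even): a_0 · C_{0} = -3 · 1 = -3
  i = 1 (odd): ∫ x^1 ρ_sc = 0 (vanishes)
  i = 2 (even): a_2 · C_{1} = 3 · 1 = 3
  i = 3 (odd): ∫ x^3 ρ_sc = 0 (vanishes)
  i = 4 (even): a_4 · C_{2} = -1 · 2 = -2

Summing the contributions: ∫_{−2}^{2} p(x) ρ_sc(x) dx = (-3) + 3 + (-2) = -2.


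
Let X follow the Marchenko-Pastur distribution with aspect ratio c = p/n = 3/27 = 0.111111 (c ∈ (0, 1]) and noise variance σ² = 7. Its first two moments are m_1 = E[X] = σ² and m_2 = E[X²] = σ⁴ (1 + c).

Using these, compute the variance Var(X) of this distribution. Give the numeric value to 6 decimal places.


m_1 = E[X] = σ² = 7, so m_1² = 49.
m_2 = E[X²] = σ⁴ (1 + c) = 49 · (1 + 0.111111) = 49 · 1.111111 = 54.444444.
(Note m_2 − m_1² simplifies to c · σ⁴ = 0.111111 · 49.)

Var(X) = m_2 − m_1² = 54.444444 − 49 = 5.444444.


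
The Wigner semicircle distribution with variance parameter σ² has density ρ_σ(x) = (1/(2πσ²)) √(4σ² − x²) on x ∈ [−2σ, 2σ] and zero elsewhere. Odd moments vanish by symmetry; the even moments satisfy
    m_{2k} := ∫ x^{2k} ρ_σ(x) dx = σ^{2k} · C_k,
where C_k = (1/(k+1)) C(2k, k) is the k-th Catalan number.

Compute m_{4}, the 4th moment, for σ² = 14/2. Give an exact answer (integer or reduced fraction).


By the scaled semicircle moment identity, m_{2k} = σ^{2k} · C_k with k = 2.
C_2 = (1/(k+1)) · C(2k, k) = (1/3) · C(4, 2) = (1/3) · 6 = 2.
σ^{2k} = (σ²)^k = (14/2)^2 = 49.

Therefore m_{4} = σ^{4} · C_2 = 49 · 2 = 98.


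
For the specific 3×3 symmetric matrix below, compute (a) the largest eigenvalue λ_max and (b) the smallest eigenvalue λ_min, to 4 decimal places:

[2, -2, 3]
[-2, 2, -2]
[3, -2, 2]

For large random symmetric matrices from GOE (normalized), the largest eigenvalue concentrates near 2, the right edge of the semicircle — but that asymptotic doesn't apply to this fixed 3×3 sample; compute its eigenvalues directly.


Since M is real symmetric, all three eigenvalues are real; they are the roots of det(λI − M) = λ³ − (tr M) λ² + s λ − det M, where s is the sum of the principal 2×2 minors.
tr M = 2 + 2 + 2 = 6.
s = (2·2 − (-2)²) + (2·2 − 3²) + (2·2 − (-2)²) = 0 + (-5) + 0 = -5.
det M (expand along row 1) = 2·0 − (-2)·2 + 3·(-2) = -2.
Characteristic polynomial: λ³ − 6λ² − 5λ + 2 = 0.
Substitute λ = y + (tr M)/3 = y + 2.000000 to remove the quadratic term: y³ + p·y + q = 0 with p = s − (tr M)²/3 = -17.000000 and q = −2(tr M)³/27 + (tr M)·s/3 − det M = -24.000000.
Three real roots ⇒ use the trigonometric (Viète) form: r = 2√(−p/3) = 4.760952, φ = arccos(3q/(p·r)) = arccos(0.889590) = 0.474350 rad.
y_k = r·cos(φ/3 − 2πk/3) for k = 0, 1, 2 gives y = 4.701562, -1.701562, -3.000000.
λ_k = y_k + 2.000000 gives λ = 6.7016, 0.2984, -1.0000 (check: the sum is 6.0000 = tr M).

Hence λ_max = 6.7016 and λ_min = -1.0000.


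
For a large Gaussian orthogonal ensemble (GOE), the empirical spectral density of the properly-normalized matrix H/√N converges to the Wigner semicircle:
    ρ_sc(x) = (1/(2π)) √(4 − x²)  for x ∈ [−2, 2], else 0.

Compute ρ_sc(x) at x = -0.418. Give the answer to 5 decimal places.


ρ_sc(x) = (1/(2π)) √(4 − x²). With x = -0.418:
  4 − x² = 4 − (-0.418)² = 4 − 0.174724 = 3.825276.
  √(4 − x²) = 1.955831.
  1/(2π) = 0.159155.
  ρ_sc(-0.418) = 0.159155 · 1.955831 = 0.311280.

Rounded to 5 decimal places: ρ_sc(-0.418) ≈ 0.31128.


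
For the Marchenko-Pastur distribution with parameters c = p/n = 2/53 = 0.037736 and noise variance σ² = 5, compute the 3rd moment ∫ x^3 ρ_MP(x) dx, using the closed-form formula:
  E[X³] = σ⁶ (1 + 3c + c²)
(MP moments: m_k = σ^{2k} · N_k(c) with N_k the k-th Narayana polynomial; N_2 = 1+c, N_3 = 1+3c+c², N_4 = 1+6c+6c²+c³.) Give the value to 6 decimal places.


E[X³] = σ⁶ (1 + 3c + c²) (third MP moment). With σ² = 5 (so σ⁶ = 125) and c = 2/53 = 0.037736: E[X³] = 125 · (1 + 3·0.037736 + (0.037736)²) = 125 · 1.114632.

So E[X^3] = 139.328943.


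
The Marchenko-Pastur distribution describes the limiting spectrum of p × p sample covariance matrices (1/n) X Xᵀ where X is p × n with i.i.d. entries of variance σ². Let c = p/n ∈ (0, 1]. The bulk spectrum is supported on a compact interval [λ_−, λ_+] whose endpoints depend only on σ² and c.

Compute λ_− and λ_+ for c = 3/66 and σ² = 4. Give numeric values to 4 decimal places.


c = 3/66 = 0.045455; √c = 0.213201.
λ_− = σ² (1 − √c)² = 4 · (1 − 0.213201)² = 4 · (0.786799)² = 2.476212.
λ_+ = σ² (1 + √c)² = 4 · (1 + 0.213201)² = 4 · (1.213201)² = 5.887424.

Rounded to 4 decimal places: λ_− ≈ 2.4762, λ_+ ≈ 5.8874.


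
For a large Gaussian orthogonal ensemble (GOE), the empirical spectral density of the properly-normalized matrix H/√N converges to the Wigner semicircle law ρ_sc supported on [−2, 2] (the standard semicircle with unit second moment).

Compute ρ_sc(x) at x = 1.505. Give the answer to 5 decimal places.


ρ_sc(x) = (1/(2π)) √(4 − x²). With x = 1.505:
  4 − x² = 4 − (1.505)² = 4 − 2.265025 = 1.734975.
  √(4 − x²) = 1.317184.
  1/(2π) = 0.159155.
  ρ_sc(1.505) = 0.159155 · 1.317184 = 0.209636.

Rounded to 5 decimal places: ρ_sc(1.505) ≈ 0.20964.


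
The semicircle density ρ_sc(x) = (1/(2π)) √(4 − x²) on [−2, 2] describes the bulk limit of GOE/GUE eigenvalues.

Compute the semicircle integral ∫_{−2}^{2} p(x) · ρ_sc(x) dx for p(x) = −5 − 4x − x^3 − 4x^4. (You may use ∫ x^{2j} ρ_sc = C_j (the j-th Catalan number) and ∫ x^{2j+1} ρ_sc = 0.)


Write p(x) = Σ a_i x^i, split into monomials and integrate each against ρ_sc separately.
Using ∫ x^{2j} ρ_sc = C_j = (1/(j+1)) C(2j, j) (Catalan numbers) and ∫ x^{2j+1} ρ_sc = 0 (odd monomials vanish by symmetry):
  i = 0 (even): a_0 · C_{0} = -5 · 1 = -5
  i = 1 (odd): ∫ x^1 ρ_sc = 0 (vanishes)
  i = 3 (odd): ∫ x^3 ρ_sc = 0 (vanishes)
  i = 4 (even): a_4 · C_{2} = -4 · 2 = -8

Summing the contributions: ∫_{−2}^{2} p(x) ρ_sc(x) dx = (-5) + (-8) = -13.


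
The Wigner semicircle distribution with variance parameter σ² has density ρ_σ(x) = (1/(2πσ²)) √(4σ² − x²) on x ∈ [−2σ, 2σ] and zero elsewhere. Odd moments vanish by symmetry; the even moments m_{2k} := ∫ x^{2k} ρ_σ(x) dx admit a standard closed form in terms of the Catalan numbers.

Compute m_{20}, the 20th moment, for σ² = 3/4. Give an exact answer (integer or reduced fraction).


By the scaled semicircle moment identity, m_{2k} = σ^{2k} · C_k with k = 10.
C_10 = (1/(k+1)) · C(2k, k) = (1/11) · C(20, 10) = (1/11) · 184756 = 16796.
σ^{2k} = (σ²)^k = (3/4)^10 = 59049/1048576.

Therefore m_{20} = σ^{20} · C_10 = (59049/1048576) · 16796 = 247946751/262144.


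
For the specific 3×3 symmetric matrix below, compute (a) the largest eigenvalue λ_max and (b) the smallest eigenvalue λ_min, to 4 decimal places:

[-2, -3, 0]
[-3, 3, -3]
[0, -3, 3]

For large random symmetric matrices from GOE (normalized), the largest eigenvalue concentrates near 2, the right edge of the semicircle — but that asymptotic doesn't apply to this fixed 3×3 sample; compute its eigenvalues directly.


Since M is real symmetric, all three eigenvalues are real; they are the roots of det(λI − M) = λ³ − (tr M) λ² + s λ − det M, where s is the sum of the principal 2×2 minors.
tr M = -2 + 3 + 3 = 4.
s = ((-2)·3 − (-3)²) + ((-2)·3 − 0²) + (3·3 − (-3)²) = -15 + (-6) + 0 = -21.
det M (expand along row 1) = (-2)·0 − (-3)·(-9) + 0·9 = -27.
Characteristic polynomial: λ³ − 4λ² − 21λ + 27 = 0.
Substitute λ = y + (tr M)/3 = y + 1.333333 to remove the quadratic term: y³ + p·y + q = 0 with p = s − (tr M)²/3 = -26.333333 and q = −2(tr M)³/27 + (tr M)·s/3 − det M = -5.740741.
Three real roots ⇒ use the trigonometric (Viète) form: r = 2√(−p/3) = 5.925463, φ = arccos(3q/(p·r)) = arccos(0.110373) = 1.460198 rad.
y_k = r·cos(φ/3 − 2πk/3) for k = 0, 1, 2 gives y = 5.237314, -0.218398, -5.018915.
λ_k = y_k + 1.333333 gives λ = 6.5706, 1.1149, -3.6856 (check: the sum is 4.0000 = tr M).

Hence λ_max = 6.5706 and λ_min = -3.6856.


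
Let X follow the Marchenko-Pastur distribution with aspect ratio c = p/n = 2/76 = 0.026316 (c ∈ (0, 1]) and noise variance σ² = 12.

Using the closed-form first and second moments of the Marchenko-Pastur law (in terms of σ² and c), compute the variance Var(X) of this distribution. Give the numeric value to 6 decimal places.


Recall the MP moments m_1 = E[X] = σ² and m_2 = E[X²] = σ⁴ (1 + c).
m_1 = E[X] = σ² = 12, so m_1² = 144.
m_2 = E[X²] = σ⁴ (1 + c) = 144 · (1 + 0.026316) = 144 · 1.026316 = 147.789474.
(Note m_2 − m_1² simplifies to c · σ⁴ = 0.026316 · 144.)

Var(X) = m_2 − m_1² = 147.789474 − 144 = 3.789474.


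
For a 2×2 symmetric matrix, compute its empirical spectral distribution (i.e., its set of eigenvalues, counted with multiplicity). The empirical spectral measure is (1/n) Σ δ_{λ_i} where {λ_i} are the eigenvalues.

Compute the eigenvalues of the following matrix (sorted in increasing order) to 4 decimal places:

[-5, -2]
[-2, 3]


Since M is real symmetric, both eigenvalues are real; they are the roots of det(λI − M) = λ² − (tr M) λ + det M.
tr M = -5 + 3 = -2.
det M = (-5)·3 − (-2)² = -15 − 4 = -19.
Characteristic polynomial: λ² + 2λ − 19 = 0.
Discriminant Δ = (tr M)² − 4·det M = 4 − (-76) = 80; √Δ = 8.944272.
λ = (tr M ± √Δ)/2 = (-2 ± 8.944272)/2, giving (tr M − √Δ)/2 = -5.4721 and (tr M + √Δ)/2 = 3.4721.

Eigenvalues sorted in increasing order: [-5.4721, 3.4721].


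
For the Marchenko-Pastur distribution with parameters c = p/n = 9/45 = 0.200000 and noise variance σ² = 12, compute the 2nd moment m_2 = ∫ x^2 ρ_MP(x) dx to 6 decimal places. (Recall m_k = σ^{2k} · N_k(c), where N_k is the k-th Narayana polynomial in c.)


E[X²] = σ⁴ (1 + c) (second MP moment). With σ² = 12 (so σ⁴ = 144) and c = 9/45 = 0.200000: E[X²] = 144 · (1 + 0.200000) = 144 · 1.200000.

So E[X^2] = 172.800000.


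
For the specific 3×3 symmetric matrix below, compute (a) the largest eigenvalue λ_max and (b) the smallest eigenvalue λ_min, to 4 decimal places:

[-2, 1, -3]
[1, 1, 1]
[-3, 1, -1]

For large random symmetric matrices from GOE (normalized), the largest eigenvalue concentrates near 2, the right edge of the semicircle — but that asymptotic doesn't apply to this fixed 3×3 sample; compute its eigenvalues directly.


Since M is real symmetric, all three eigenvalues are real; they are the roots of det(λI − M) = λ³ − (tr M) λ² + s λ − det M, where s is the sum of the principal 2×2 minors.
tr M = -2 + 1 + (-1) = -2.
s = ((-2)·1 − 1²) + ((-2)·(-1) − (-3)²) + (1·(-1) − 1²) = -3 + (-7) + (-2) = -12.
det M (expand along row 1) = (-2)·(-2) − 1·2 + (-3)·4 = -10.
Characteristic polynomial: λ³ + 2λ² − 12λ + 10 = 0.
Substitute λ = y + (tr M)/3 = y − 0.666667 to remove the quadratic term: y³ + p·y + q = 0 with p = s − (tr M)²/3 = -13.333333 and q = −2(tr M)³/27 + (tr M)·s/3 − det M = 18.592593.
Three real roots ⇒ use the trigonometric (Viète) form: r = 2√(−p/3) = 4.216370, φ = arccos(3q/(p·r)) = arccos(-0.992165) = 3.016328 rad.
y_k = r·cos(φ/3 − 2πk/3) for k = 0, 1, 2 gives y = 2.258771, 1.953924, -4.212695.
λ_k = y_k − 0.666667 gives λ = 1.5921, 1.2873, -4.8794 (check: the sum is -2.0000 = tr M).

Hence λ_max = 1.5921 and λ_min = -4.8794.


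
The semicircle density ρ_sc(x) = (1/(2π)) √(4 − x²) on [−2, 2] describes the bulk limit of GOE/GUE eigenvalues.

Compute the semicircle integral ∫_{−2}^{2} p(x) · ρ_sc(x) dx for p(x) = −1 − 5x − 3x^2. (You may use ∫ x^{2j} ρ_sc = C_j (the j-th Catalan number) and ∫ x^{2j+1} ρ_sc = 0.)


Write p(x) = Σ a_i x^i, split into monomials and integrate each against ρ_sc separately.
Using ∫ x^{2j} ρ_sc = C_j = (1/(j+1)) C(2j, j) (Catalan numbers) and ∫ x^{2j+1} ρ_sc = 0 (odd monomials vanish by symmetry):
  i = 0 (even): a_0 · C_{0} = -1 · 1 = -1
  i = 1 (odd): ∫ x^1 ρ_sc = 0 (vanishes)
  i = 2 (even): a_2 · C_{1} = -3 · 1 = -3

Summing the contributions: ∫_{−2}^{2} p(x) ρ_sc(x) dx = (-1) + (-3) = -4.


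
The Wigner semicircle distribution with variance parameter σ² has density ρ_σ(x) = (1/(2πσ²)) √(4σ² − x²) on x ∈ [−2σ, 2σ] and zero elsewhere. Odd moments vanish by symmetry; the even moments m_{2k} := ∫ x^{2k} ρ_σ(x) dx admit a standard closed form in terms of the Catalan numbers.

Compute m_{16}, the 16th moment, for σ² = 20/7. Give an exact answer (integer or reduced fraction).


By the scaled semicircle moment identity, m_{2k} = σ^{2k} · C_k with k = 8.
C_8 = (1/(k+1)) · C(2k, k) = (1/9) · C(16, 8) = (1/9) · 12870 = 1430.
σ^{2k} = (σ²)^k = (20/7)^8 = 25600000000/5764801.

Therefore m_{16} = σ^{16} · C_8 = (25600000000/5764801) · 1430 = 36608000000000/5764801.


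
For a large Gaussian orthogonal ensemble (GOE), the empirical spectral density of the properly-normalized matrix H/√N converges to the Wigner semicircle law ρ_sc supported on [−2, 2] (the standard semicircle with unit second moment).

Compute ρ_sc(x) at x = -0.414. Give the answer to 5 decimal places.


ρ_sc(x) = (1/(2π)) √(4 − x²). With x = -0.414:
  4 − x² = 4 − (-0.414)² = 4 − 0.171396 = 3.828604.
  √(4 − x²) = 1.956682.
  1/(2π) = 0.159155.
  ρ_sc(-0.414) = 0.159155 · 1.956682 = 0.311416.

Rounded to 5 decimal places: ρ_sc(-0.414) ≈ 0.31142.


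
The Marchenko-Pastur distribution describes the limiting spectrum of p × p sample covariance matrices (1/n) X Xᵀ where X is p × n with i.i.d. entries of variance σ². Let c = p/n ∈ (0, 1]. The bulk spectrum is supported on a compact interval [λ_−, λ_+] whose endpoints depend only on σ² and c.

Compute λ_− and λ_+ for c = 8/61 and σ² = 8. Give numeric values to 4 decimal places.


c = 8/61 = 0.131148; √c = 0.362143.
λ_− = σ² (1 − √c)² = 8 · (1 − 0.362143)² = 8 · (0.637857)² = 3.254893.
λ_+ = σ² (1 + √c)² = 8 · (1 + 0.362143)² = 8 · (1.362143)² = 14.843468.

Rounded to 4 decimal places: λ_− ≈ 3.2549, λ_+ ≈ 14.8435.


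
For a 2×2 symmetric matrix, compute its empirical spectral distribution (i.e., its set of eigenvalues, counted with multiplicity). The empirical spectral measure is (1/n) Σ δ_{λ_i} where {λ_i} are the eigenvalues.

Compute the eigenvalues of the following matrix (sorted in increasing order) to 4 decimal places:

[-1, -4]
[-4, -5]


Since M is real symmetric, both eigenvalues are real; they are the roots of det(λI − M) = λ² − (tr M) λ + det M.
tr M = -1 + (-5) = -6.
det M = (-1)·(-5) − (-4)² = 5 − 16 = -11.
Characteristic polynomial: λ² + 6λ − 11 = 0.
Discriminant Δ = (tr M)² − 4·det M = 36 − (-44) = 80; √Δ = 8.944272.
λ = (tr M ± √Δ)/2 = (-6 ± 8.944272)/2, giving (tr M − √Δ)/2 = -7.4721 and (tr M + √Δ)/2 = 1.4721.

Eigenvalues sorted in increasing order: [-7.4721, 1.4721].
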